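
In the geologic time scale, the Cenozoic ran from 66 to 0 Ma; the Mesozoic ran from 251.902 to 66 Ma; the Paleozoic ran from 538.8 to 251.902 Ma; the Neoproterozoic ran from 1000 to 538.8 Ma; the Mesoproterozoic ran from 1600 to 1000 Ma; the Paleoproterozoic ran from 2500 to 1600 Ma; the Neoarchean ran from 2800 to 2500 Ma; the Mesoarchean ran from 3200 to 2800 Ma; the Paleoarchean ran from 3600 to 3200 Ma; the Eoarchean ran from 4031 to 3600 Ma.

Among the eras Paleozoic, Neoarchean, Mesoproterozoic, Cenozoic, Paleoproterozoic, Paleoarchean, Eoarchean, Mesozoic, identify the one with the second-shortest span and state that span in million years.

Start − end for each: Paleozoic 538.8 − 251.902 = 286.898; Neoarchean 2800 − 2500 = 300; Mesoproterozoic 1600 − 1000 = 600; Cenozoic 66 − 0 = 66; Paleoproterozoic 2500 − 1600 = 900; Paleoarchean 3600 − 3200 = 400; Eoarchean 4031 − 3600 = 431; Mesozoic 251.902 − 66 = 185.902.
Ranking these from shortest: Cenozoic < Mesozoic < Paleozoic < Neoarchean < Paleoarchean < Eoarchean < Mesoproterozoic < Paleoproterozoic.
Position 2 in that ranking is Mesozoic, which lasted 185.902 Myr.

Mesozoic, 185.902 million years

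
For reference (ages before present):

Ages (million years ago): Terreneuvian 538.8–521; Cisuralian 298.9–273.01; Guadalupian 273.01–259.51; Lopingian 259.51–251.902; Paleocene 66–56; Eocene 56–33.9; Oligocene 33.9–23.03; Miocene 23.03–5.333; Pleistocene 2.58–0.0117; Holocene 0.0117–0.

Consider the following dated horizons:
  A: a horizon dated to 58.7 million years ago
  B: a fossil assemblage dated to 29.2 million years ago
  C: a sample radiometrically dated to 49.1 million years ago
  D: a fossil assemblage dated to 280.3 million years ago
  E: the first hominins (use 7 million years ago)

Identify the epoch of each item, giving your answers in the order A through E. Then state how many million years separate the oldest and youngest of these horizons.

Match each age against the start–end ranges in the excerpt: A = 58.7 Ma → Paleocene (66–56); B = 29.2 Ma → Oligocene (33.9–23.03); C = 49.1 Ma → Eocene (56–33.9); D = 280.3 Ma → Cisuralian (298.9–273.01); E = 7 Ma → Miocene (23.03–5.333).
The largest age is 280.3 Ma and the smallest is 7 Ma; their difference is 273.3 Myr.

A — Paleocene; B — Oligocene; C — Eocene; D — Cisuralian; E — Miocene; span 273.3 million years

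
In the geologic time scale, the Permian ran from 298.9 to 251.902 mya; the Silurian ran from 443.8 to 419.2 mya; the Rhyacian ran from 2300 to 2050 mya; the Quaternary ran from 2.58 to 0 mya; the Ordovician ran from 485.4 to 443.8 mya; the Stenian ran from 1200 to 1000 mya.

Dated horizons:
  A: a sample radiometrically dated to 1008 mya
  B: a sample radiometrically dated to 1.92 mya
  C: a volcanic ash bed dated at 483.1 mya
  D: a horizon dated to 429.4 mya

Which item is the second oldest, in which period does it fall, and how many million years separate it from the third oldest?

C, in the Ordovician; 53.7 million years to D

Sorted oldest-first by Ma: A (1008), C (483.1), D (429.4), B (1.92).
The second oldest is C at 483.1 Ma, which lies in 485.4–443.8 Ma: the Ordovician.
The third oldest is D at 429.4 Ma; separation = |483.1 − 429.4| = 53.7 Myr.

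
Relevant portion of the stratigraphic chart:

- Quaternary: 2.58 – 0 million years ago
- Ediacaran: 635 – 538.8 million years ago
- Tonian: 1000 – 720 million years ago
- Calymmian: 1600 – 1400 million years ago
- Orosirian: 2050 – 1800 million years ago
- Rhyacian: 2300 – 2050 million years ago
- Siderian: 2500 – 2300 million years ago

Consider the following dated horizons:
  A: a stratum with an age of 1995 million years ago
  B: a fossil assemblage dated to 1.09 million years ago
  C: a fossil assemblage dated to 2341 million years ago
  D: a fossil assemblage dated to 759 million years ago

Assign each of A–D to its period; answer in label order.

A — Orosirian; B — Quaternary; C — Siderian; D — Tonian

A: 1995 Ma lies in 2050–1800 Ma, so Orosirian.
B: 1.09 Ma lies in 2.58–0 Ma, so Quaternary.
C: 2341 Ma lies in 2500–2300 Ma, so Siderian.
D: 759 Ma lies in 1000–720 Ma, so Tonian.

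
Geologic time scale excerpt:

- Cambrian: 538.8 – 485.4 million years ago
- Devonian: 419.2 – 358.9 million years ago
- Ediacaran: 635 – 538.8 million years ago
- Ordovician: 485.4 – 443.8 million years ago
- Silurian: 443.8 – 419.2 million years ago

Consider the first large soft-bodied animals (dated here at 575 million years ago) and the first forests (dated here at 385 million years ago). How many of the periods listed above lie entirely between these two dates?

The older date is 575 Ma and the younger is 385 Ma.
Periods with start < 575 and end > 385 Ma: Cambrian (538.8–485.4), Ordovician (485.4–443.8), Silurian (443.8–419.2).
That is 3 complete periods.

3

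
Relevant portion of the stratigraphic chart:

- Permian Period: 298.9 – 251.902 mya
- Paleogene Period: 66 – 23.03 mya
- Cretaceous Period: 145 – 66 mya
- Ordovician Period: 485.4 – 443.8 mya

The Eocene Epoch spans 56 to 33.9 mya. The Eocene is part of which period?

The Eocene (56–33.9 Ma) lies entirely within 66–23.03 Ma, the Paleogene Period.

Paleogene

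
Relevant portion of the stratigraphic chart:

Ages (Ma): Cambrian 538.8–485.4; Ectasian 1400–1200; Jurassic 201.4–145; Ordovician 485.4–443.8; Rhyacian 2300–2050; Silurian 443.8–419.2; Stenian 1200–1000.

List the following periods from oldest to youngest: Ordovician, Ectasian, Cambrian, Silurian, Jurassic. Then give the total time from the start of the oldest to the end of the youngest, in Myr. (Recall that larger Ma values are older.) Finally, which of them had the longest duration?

From the excerpt: Ordovician 485.4–443.8; Ectasian 1400–1200; Cambrian 538.8–485.4; Silurian 443.8–419.2; Jurassic 201.4–145 (Ma).
Larger Ma is earlier, so the oldest is Ectasian and the youngest is Jurassic; oldest to youngest: Ectasian, Cambrian, Ordovician, Silurian, Jurassic.
Oldest start 1400 minus youngest end 145 gives 1255 Myr overall.
Individual lengths (start − end): Jurassic 56.4; Ordovician 41.6; Silurian 24.6; Cambrian 53.4; Ectasian 200. The largest is Ectasian at 200 Myr.

Ectasian, Cambrian, Ordovician, Silurian, Jurassic; total span 1255 Myr; longest is Ectasian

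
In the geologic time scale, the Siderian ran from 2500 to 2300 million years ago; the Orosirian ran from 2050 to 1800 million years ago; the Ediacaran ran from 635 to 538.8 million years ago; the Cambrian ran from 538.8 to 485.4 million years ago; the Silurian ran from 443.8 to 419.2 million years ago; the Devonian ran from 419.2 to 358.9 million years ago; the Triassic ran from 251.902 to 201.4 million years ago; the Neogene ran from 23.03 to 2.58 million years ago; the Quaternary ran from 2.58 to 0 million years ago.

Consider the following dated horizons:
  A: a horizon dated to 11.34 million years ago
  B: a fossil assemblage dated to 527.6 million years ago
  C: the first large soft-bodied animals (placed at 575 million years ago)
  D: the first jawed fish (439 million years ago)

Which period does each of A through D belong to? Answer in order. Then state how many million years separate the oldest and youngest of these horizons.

A — Neogene; B — Cambrian; C — Ediacaran; D — Silurian; span 563.66 million years

A: 11.34 Ma lies in 23.03–2.58 Ma, so Neogene.
B: 527.6 Ma lies in 538.8–485.4 Ma, so Cambrian.
C: 575 Ma lies in 635–538.8 Ma, so Ediacaran.
D: 439 Ma lies in 443.8–419.2 Ma, so Silurian.
Oldest = 575 Ma, youngest = 11.34 Ma → span 563.66 Myr.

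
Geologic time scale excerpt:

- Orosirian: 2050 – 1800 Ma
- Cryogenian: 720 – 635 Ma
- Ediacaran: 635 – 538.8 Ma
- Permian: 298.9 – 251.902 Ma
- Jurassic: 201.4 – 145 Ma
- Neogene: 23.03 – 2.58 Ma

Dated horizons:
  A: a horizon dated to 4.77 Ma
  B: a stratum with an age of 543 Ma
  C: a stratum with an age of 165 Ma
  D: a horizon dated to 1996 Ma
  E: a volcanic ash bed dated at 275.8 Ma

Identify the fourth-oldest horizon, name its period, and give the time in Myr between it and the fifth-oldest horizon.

C, in the Jurassic; 160.23 million years to A

Larger Ma means older, so oldest first: D 1996 > B 543 > E 275.8 > C 165 > A 4.77.
Counting 4 along gives C (165 Ma); the excerpt puts that inside the Jurassic, 201.4–145 Ma.
Next in line is A (4.77 Ma), and 165 − 4.77 = 160.23 Myr.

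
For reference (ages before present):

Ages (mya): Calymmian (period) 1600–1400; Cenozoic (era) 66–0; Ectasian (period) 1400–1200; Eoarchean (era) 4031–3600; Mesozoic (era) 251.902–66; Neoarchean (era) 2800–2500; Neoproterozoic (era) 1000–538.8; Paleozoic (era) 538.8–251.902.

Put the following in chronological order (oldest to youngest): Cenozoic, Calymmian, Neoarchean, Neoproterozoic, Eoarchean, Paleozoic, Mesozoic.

Sorting by start age (descending Ma, since larger Ma = older): Eoarchean began 4031, Neoarchean began 2800, Calymmian began 1600, Neoproterozoic began 1000, Paleozoic began 538.8, Mesozoic began 251.902, Cenozoic began 66.

Eoarchean, Neoarchean, Calymmian, Neoproterozoic, Paleozoic, Mesozoic, Cenozoic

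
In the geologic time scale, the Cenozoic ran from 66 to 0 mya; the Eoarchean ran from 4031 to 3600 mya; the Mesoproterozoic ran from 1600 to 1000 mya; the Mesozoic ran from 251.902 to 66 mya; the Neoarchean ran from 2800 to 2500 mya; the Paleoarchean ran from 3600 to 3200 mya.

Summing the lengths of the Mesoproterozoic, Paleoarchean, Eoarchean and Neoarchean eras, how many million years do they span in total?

1731 million years

Duration is start − end for each: (1600 − 1000) + (3600 − 3200) + (4031 − 3600) + (2800 − 2500).
That is 600 + 400 + 431 + 300, which totals 1731 million years.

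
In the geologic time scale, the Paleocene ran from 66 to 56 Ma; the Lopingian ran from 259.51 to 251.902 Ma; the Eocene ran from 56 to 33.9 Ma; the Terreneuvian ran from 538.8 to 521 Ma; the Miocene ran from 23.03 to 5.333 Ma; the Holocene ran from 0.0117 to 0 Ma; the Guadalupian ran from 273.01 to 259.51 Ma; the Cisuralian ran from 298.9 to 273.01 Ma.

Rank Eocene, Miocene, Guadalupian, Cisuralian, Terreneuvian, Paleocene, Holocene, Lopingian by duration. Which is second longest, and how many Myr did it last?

Eocene, 22.1 million years

Durations: Eocene 22.1; Miocene 17.697; Guadalupian 13.5; Cisuralian 25.89; Terreneuvian 17.8; Paleocene 10; Holocene 0.0117; Lopingian 7.608 Myr.
Sorted longest-first: Cisuralian (25.89), Eocene (22.1), Terreneuvian (17.8), Miocene (17.697), Guadalupian (13.5), Paleocene (10), Lopingian (7.608), Holocene (0.0117).
The second longest is Eocene at 22.1 Myr.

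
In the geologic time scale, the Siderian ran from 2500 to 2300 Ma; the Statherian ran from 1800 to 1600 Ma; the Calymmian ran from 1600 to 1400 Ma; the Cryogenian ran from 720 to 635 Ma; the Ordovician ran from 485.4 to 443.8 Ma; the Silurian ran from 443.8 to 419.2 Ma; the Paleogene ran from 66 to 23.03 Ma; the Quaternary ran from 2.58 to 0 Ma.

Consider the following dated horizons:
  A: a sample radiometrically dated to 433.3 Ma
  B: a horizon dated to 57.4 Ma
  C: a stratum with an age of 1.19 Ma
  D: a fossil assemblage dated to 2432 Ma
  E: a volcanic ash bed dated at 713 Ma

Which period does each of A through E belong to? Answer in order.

A — Silurian; B — Paleogene; C — Quaternary; D — Siderian; E — Cryogenian

A: 433.3 Ma lies in 443.8–419.2 Ma, so Silurian.
B: 57.4 Ma lies in 66–23.03 Ma, so Paleogene.
C: 1.19 Ma lies in 2.58–0 Ma, so Quaternary.
D: 2432 Ma lies in 2500–2300 Ma, so Siderian.
E: 713 Ma lies in 720–635 Ma, so Cryogenian.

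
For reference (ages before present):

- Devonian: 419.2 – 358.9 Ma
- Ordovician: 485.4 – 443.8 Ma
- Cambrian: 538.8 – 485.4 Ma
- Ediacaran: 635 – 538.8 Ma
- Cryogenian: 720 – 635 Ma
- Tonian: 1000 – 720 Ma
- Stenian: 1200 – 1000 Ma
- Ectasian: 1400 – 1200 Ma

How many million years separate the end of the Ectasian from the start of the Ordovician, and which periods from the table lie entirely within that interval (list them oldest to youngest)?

714.6 million years; Stenian, Tonian, Cryogenian, Ediacaran, Cambrian

The Ectasian closes at 1200 Ma and the Ordovician opens at 485.4 Ma, so the interval is 1200 − 485.4 = 714.6 Myr.
A period fits inside if it starts at or after 1200 Ma and ends at or before 485.4 Ma; oldest first that gives Stenian, Tonian, Cryogenian, Ediacaran, Cambrian.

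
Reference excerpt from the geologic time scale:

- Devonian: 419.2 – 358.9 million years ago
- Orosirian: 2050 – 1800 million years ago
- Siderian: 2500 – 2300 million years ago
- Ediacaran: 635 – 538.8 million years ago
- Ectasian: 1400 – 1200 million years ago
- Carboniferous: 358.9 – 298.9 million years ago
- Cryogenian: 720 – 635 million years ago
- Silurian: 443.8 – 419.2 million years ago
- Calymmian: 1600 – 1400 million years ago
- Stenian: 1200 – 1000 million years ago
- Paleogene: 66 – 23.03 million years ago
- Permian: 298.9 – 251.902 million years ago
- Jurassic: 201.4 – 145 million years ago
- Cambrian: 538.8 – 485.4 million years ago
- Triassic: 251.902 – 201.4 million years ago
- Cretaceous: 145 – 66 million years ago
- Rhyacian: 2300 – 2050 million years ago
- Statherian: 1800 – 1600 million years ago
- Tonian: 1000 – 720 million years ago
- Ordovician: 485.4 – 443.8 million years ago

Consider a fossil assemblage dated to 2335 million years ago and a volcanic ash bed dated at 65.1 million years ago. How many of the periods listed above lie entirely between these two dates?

18

The older date is 2335 Ma and the younger is 65.1 Ma.
Periods with start < 2335 and end > 65.1 Ma: Rhyacian (2300–2050), Orosirian (2050–1800), Statherian (1800–1600), Calymmian (1600–1400), Ectasian (1400–1200), Stenian (1200–1000), Tonian (1000–720), Cryogenian (720–635), Ediacaran (635–538.8), Cambrian (538.8–485.4), Ordovician (485.4–443.8), Silurian (443.8–419.2), Devonian (419.2–358.9), Carboniferous (358.9–298.9), Permian (298.9–251.902), Triassic (251.902–201.4), Jurassic (201.4–145), Cretaceous (145–66).
That is 18 complete periods.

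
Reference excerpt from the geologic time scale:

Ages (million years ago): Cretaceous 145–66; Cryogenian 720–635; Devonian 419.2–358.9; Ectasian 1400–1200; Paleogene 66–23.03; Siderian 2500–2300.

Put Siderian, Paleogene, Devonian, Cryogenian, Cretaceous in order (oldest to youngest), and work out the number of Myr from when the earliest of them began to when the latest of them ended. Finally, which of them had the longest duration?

Siderian → Cryogenian → Devonian → Cretaceous → Paleogene; total span 2476.97 Myr; longest is Siderian

Start ages (Ma): Siderian 2500, Cryogenian 720, Devonian 419.2, Cretaceous 145, Paleogene 66.
Ordered oldest to youngest: Siderian, Cryogenian, Devonian, Cretaceous, Paleogene.
Span = 2500 − 23.03 = 2476.97 Myr.
Durations: Paleogene 42.97, Devonian 60.3, Siderian 200, Cretaceous 79, Cryogenian 85 → longest is Siderian (200 Myr).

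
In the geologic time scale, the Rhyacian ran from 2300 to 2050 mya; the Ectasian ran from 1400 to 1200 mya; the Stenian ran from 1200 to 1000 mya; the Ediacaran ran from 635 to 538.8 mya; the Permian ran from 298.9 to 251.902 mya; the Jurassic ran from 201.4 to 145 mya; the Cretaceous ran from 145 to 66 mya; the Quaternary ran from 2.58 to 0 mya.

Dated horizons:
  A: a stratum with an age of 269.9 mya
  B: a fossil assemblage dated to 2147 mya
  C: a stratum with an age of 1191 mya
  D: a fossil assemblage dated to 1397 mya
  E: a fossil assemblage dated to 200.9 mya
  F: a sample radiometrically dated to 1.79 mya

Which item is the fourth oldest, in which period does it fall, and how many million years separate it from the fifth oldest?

Larger Ma means older, so oldest first: B 2147 > D 1397 > C 1191 > A 269.9 > E 200.9 > F 1.79.
Counting 4 along gives A (269.9 Ma); the excerpt puts that inside the Permian, 298.9–251.902 Ma.
Next in line is E (200.9 Ma), and 269.9 − 200.9 = 69 Myr.

A, in the Permian; 69 million years to E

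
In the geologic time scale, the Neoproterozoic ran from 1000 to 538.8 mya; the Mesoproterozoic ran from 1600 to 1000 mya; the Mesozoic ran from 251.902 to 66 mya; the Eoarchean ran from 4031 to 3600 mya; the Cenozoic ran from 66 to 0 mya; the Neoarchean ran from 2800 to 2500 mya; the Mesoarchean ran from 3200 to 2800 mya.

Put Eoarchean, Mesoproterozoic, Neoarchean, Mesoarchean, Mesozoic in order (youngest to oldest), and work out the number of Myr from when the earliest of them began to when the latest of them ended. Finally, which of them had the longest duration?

Mesozoic → Mesoproterozoic → Neoarchean → Mesoarchean → Eoarchean; total span 3965 Myr; longest is Mesoproterozoic

From the excerpt: Eoarchean 4031–3600; Mesoproterozoic 1600–1000; Neoarchean 2800–2500; Mesoarchean 3200–2800; Mesozoic 251.902–66 (Ma).
Larger Ma is earlier, so the oldest is Eoarchean and the youngest is Mesozoic; youngest to oldest: Mesozoic, Mesoproterozoic, Neoarchean, Mesoarchean, Eoarchean.
Oldest start 4031 minus youngest end 66 gives 3965 Myr overall.
Individual lengths (start − end): Mesoproterozoic 600; Mesoarchean 400; Neoarchean 300; Mesozoic 185.902; Eoarchean 431. The largest is Mesoproterozoic at 600 Myr.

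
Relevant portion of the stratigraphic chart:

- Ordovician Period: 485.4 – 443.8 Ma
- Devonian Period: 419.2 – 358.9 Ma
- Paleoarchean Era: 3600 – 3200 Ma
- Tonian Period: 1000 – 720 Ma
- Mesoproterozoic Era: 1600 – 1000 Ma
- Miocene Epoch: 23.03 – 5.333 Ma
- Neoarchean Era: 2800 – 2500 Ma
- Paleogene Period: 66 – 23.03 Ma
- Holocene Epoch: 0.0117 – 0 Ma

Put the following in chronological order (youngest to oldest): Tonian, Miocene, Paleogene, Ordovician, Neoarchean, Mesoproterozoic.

Sorting by start age (ascending Ma, since larger Ma = older): Miocene start 23.03, Paleogene start 66, Ordovician start 485.4, Tonian start 1000, Mesoproterozoic start 1600, Neoarchean start 2800.

Miocene, Paleogene, Ordovician, Tonian, Mesoproterozoic, Neoarchean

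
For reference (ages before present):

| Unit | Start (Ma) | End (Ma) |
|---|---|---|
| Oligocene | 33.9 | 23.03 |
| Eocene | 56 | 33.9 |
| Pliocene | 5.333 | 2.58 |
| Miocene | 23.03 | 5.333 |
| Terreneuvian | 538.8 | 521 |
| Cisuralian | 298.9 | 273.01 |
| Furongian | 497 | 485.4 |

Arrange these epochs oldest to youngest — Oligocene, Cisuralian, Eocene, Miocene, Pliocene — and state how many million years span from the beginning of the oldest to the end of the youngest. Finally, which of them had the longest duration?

Start ages (Ma): Cisuralian 298.9, Eocene 56, Oligocene 33.9, Miocene 23.03, Pliocene 5.333.
Ordered oldest to youngest: Cisuralian, Eocene, Oligocene, Miocene, Pliocene.
Span = 298.9 − 2.58 = 296.32 Myr.
Durations: Eocene 22.1, Oligocene 10.87, Cisuralian 25.89, Miocene 17.697, Pliocene 2.753 → longest is Cisuralian (25.89 Myr).

Cisuralian → Eocene → Oligocene → Miocene → Pliocene; total span 296.32 Myr; longest is Cisuralian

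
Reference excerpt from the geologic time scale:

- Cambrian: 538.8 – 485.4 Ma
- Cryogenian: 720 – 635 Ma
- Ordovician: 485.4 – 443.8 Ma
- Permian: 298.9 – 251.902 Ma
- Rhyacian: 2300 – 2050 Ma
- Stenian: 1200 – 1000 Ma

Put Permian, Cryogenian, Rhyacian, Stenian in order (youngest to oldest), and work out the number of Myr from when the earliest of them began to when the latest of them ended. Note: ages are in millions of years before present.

Permian, Cryogenian, Stenian, Rhyacian; total span 2048.098 Myr

Start ages (Ma): Rhyacian 2300, Stenian 1200, Cryogenian 720, Permian 298.9.
Ordered youngest to oldest: Permian, Cryogenian, Stenian, Rhyacian.
Span = 2300 − 251.902 = 2048.098 Myr.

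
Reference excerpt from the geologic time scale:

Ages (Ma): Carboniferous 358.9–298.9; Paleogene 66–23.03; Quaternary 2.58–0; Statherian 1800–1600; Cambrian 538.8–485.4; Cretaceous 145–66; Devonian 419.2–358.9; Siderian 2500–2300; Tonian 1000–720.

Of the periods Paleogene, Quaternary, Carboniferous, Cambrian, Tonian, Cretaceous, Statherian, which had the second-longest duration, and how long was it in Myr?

Statherian, 200 million years

Start − end for each: Paleogene 66 − 23.03 = 42.97; Quaternary 2.58 − 0 = 2.58; Carboniferous 358.9 − 298.9 = 60; Cambrian 538.8 − 485.4 = 53.4; Tonian 1000 − 720 = 280; Cretaceous 145 − 66 = 79; Statherian 1800 − 1600 = 200.
Ranking these from longest: Tonian > Statherian > Cretaceous > Carboniferous > Cambrian > Paleogene > Quaternary.
Position 2 in that ranking is Statherian, which lasted 200 Myr.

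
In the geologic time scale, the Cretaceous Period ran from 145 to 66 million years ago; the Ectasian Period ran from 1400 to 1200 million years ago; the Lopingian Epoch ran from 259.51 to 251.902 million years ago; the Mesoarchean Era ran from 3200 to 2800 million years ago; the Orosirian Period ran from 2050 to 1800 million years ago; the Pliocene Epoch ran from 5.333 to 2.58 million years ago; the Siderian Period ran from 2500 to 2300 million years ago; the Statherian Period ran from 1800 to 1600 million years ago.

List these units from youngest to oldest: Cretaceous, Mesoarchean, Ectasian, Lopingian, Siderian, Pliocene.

Read off each span (Ma): Cretaceous 145–66; Mesoarchean 3200–2800; Ectasian 1400–1200; Lopingian 259.51–251.902; Siderian 2500–2300; Pliocene 5.333–2.58.
Larger Ma is older, so oldest→youngest is Mesoarchean, Siderian, Ectasian, Lopingian, Cretaceous, Pliocene; reverse it for youngest→oldest.

Pliocene, then Cretaceous, then Lopingian, then Ectasian, then Siderian, then Mesoarchean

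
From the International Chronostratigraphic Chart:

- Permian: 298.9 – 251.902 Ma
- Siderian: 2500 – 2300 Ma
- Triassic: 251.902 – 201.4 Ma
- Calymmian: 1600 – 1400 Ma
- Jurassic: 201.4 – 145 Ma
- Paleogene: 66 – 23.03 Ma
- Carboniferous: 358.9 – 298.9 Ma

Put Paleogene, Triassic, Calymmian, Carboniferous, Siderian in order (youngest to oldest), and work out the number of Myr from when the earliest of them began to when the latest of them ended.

Paleogene → Triassic → Carboniferous → Calymmian → Siderian; total span 2476.97 Myr

From the excerpt: Paleogene 66–23.03; Triassic 251.902–201.4; Calymmian 1600–1400; Carboniferous 358.9–298.9; Siderian 2500–2300 (Ma).
Larger Ma is earlier, so the oldest is Siderian and the youngest is Paleogene; youngest to oldest: Paleogene, Triassic, Carboniferous, Calymmian, Siderian.
Oldest start 2500 minus youngest end 23.03 gives 2476.97 Myr overall.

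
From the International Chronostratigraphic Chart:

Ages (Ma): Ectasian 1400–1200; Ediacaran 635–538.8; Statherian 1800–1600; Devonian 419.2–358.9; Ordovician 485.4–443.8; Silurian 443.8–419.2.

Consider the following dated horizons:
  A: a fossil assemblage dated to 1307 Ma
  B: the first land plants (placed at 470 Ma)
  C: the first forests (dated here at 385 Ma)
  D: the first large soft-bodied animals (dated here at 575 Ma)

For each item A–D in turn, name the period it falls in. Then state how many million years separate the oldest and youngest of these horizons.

Match each age against the start–end ranges in the excerpt: A = 1307 Ma → Ectasian (1400–1200); B = 470 Ma → Ordovician (485.4–443.8); C = 385 Ma → Devonian (419.2–358.9); D = 575 Ma → Ediacaran (635–538.8).
The largest age is 1307 Ma and the smallest is 385 Ma; their difference is 922 Myr.

A — Ectasian; B — Ordovician; C — Devonian; D — Ediacaran; span 922 million years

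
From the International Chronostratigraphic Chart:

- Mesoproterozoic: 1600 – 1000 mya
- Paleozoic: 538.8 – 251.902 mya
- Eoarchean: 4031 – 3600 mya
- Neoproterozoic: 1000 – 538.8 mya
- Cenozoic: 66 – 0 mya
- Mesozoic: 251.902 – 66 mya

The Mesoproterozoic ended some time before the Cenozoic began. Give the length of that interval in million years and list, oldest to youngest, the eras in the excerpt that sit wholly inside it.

934 million years; Neoproterozoic, Paleozoic, Mesozoic

End of Mesoproterozoic = 1000 Ma; start of Cenozoic = 66 Ma.
Gap = 1000 − 66 = 934 Myr.
Eras wholly inside 1000–66 Ma: Neoproterozoic (1000–538.8), Paleozoic (538.8–251.902), Mesozoic (251.902–66).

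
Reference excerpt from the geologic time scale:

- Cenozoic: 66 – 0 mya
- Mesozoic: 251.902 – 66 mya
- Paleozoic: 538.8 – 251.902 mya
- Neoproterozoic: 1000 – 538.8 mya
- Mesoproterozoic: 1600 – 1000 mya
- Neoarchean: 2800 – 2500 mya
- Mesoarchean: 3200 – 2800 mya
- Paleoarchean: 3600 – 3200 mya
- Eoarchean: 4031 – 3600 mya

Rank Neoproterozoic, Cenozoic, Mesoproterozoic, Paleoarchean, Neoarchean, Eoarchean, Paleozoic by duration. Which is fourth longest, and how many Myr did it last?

Durations: Neoproterozoic 461.2; Cenozoic 66; Mesoproterozoic 600; Paleoarchean 400; Neoarchean 300; Eoarchean 431; Paleozoic 286.898 Myr.
Sorted longest-first: Mesoproterozoic (600), Neoproterozoic (461.2), Eoarchean (431), Paleoarchean (400), Neoarchean (300), Paleozoic (286.898), Cenozoic (66).
The fourth longest is Paleoarchean at 400 Myr.

Paleoarchean, 400 million years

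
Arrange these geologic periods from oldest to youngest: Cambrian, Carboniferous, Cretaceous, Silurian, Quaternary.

Group by era (each group listed oldest first) — Paleozoic: Cambrian, Silurian, Carboniferous; Mesozoic: Cretaceous; Cenozoic: Quaternary. The eras run Paleozoic → Mesozoic → Cenozoic. Concatenating the groups in that era order gives oldest to youngest directly.

Cambrian, Silurian, Carboniferous, Cretaceous, Quaternary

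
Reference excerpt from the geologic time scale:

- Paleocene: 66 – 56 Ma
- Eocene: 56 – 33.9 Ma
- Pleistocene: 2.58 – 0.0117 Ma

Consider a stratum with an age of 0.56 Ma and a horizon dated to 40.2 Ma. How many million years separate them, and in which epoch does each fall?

39.64 million years apart; the first in the Pleistocene, the second in the Eocene

Elapsed time: 40.2 − 0.56 = 39.64 Myr.
0.56 Ma lies within 2.58–0.0117 Ma: Pleistocene.
40.2 Ma lies within 56–33.9 Ma: Eocene.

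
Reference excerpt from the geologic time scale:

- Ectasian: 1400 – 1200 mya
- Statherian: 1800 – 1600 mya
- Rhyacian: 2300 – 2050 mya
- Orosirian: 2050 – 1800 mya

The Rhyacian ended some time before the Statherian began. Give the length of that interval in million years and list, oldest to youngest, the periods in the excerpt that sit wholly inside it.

The Rhyacian closes at 2050 Ma and the Statherian opens at 1800 Ma, so the interval is 2050 − 1800 = 250 Myr.
A period fits inside if it starts at or after 2050 Ma and ends at or before 1800 Ma; oldest first that gives Orosirian.

250 million years; Orosirian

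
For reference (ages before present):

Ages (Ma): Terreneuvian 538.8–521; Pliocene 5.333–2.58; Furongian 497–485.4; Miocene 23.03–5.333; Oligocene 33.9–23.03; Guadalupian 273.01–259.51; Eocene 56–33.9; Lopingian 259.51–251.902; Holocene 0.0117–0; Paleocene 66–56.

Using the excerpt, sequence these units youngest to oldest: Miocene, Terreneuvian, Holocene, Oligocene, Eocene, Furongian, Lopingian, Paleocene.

Holocene, Miocene, Oligocene, Eocene, Paleocene, Lopingian, Furongian, Terreneuvian

Read off each span (Ma): Miocene 23.03–5.333; Terreneuvian 538.8–521; Holocene 0.0117–0; Oligocene 33.9–23.03; Eocene 56–33.9; Furongian 497–485.4; Lopingian 259.51–251.902; Paleocene 66–56.
Larger Ma is older, so oldest→youngest is Terreneuvian, Furongian, Lopingian, Paleocene, Eocene, Oligocene, Miocene, Holocene; reverse it for youngest→oldest.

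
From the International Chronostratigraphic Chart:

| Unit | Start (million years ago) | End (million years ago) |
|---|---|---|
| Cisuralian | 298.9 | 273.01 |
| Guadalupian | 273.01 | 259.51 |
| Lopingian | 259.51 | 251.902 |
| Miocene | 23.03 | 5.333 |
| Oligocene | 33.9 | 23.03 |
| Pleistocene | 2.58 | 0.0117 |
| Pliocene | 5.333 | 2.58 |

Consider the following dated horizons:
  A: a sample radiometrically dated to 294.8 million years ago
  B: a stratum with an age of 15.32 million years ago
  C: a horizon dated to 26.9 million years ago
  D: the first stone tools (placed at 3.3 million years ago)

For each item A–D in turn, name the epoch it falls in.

A — Cisuralian; B — Miocene; C — Oligocene; D — Pliocene

Match each age against the start–end ranges in the excerpt: A = 294.8 Ma → Cisuralian (298.9–273.01); B = 15.32 Ma → Miocene (23.03–5.333); C = 26.9 Ma → Oligocene (33.9–23.03); D = 3.3 Ma → Pliocene (5.333–2.58).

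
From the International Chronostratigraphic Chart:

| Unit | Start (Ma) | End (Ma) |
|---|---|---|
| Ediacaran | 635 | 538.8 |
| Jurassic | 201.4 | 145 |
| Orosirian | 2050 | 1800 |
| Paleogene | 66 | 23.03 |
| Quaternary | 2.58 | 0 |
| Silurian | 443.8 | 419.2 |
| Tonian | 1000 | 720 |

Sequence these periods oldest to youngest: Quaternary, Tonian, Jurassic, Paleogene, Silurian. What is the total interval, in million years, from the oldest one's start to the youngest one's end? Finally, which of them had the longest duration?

Tonian → Silurian → Jurassic → Paleogene → Quaternary; total span 1000 Myr; longest is Tonian

From the excerpt: Quaternary 2.58–0; Tonian 1000–720; Jurassic 201.4–145; Paleogene 66–23.03; Silurian 443.8–419.2 (Ma).
Larger Ma is earlier, so the oldest is Tonian and the youngest is Quaternary; oldest to youngest: Tonian, Silurian, Jurassic, Paleogene, Quaternary.
Oldest start 1000 minus youngest end 0 gives 1000 Myr overall.
Individual lengths (start − end): Paleogene 42.97; Tonian 280; Quaternary 2.58; Silurian 24.6; Jurassic 56.4. The largest is Tonian at 280 Myr.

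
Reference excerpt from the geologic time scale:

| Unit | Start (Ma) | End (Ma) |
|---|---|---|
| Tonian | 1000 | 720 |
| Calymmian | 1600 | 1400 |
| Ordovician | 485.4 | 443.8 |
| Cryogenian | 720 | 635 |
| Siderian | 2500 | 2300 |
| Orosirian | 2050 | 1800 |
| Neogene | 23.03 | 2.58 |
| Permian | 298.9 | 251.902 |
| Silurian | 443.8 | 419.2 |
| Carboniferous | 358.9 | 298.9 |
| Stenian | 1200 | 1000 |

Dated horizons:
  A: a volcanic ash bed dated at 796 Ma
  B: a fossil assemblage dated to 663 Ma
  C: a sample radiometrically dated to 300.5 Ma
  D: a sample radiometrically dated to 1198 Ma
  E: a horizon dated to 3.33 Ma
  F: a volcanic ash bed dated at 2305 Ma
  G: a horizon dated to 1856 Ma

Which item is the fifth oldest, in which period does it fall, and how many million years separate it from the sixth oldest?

B, in the Cryogenian; 362.5 million years to C

Sorted oldest-first by Ma: F (2305), G (1856), D (1198), A (796), B (663), C (300.5), E (3.33).
The fifth oldest is B at 663 Ma, which lies in 720–635 Ma: the Cryogenian.
The sixth oldest is C at 300.5 Ma; separation = |663 − 300.5| = 362.5 Myr.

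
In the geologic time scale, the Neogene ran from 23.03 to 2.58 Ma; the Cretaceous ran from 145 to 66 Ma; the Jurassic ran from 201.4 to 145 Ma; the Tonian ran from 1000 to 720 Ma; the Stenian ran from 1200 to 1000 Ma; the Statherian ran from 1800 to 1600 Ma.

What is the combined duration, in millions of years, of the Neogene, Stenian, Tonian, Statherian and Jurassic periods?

Duration is start − end for each: (23.03 − 2.58) + (1200 − 1000) + (1000 − 720) + (1800 − 1600) + (201.4 − 145).
That is 20.45 + 200 + 280 + 200 + 56.4, which totals 756.85 million years.

756.85 million years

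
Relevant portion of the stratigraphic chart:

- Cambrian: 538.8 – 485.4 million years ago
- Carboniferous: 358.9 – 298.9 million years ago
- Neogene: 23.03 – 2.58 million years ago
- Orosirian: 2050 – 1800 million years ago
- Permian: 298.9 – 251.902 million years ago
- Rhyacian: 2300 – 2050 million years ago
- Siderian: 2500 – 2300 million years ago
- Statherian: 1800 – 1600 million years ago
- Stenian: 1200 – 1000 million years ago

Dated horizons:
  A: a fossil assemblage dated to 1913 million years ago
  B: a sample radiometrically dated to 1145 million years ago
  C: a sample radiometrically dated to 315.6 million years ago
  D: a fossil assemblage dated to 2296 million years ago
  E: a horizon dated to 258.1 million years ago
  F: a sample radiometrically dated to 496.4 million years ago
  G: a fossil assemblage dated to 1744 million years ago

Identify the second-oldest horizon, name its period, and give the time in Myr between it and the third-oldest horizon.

A, in the Orosirian; 169 million years to G

Sorted oldest-first by Ma: D (2296), A (1913), G (1744), B (1145), F (496.4), C (315.6), E (258.1).
The second oldest is A at 1913 Ma, which lies in 2050–1800 Ma: the Orosirian.
The third oldest is G at 1744 Ma; separation = |1913 − 1744| = 169 Myr.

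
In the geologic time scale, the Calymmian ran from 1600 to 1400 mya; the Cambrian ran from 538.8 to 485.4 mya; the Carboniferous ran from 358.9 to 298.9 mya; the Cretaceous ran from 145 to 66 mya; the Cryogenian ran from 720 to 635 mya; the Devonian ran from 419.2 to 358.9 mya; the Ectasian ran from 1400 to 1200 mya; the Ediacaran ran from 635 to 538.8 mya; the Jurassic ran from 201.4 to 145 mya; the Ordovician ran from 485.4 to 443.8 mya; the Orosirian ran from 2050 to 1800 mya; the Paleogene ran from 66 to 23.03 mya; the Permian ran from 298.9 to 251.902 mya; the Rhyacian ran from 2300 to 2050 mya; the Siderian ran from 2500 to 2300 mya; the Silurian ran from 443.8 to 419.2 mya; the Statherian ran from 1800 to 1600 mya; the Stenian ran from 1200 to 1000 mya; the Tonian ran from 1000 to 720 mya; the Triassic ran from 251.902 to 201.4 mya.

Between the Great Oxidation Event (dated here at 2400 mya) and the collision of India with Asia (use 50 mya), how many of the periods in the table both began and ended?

The older date is 2400 Ma and the younger is 50 Ma.
Periods with start < 2400 and end > 50 Ma: Rhyacian (2300–2050), Orosirian (2050–1800), Statherian (1800–1600), Calymmian (1600–1400), Ectasian (1400–1200), Stenian (1200–1000), Tonian (1000–720), Cryogenian (720–635), Ediacaran (635–538.8), Cambrian (538.8–485.4), Ordovician (485.4–443.8), Silurian (443.8–419.2), Devonian (419.2–358.9), Carboniferous (358.9–298.9), Permian (298.9–251.902), Triassic (251.902–201.4), Jurassic (201.4–145), Cretaceous (145–66).
That is 18 complete periods.

18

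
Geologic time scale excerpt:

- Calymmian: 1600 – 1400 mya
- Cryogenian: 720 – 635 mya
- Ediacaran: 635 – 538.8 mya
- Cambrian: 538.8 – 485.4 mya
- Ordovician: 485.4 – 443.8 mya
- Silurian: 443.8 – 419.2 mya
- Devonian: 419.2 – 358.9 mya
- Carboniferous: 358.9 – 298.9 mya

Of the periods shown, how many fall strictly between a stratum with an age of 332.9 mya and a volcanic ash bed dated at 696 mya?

5

696 Ma sits inside the Cryogenian (720–635) and 332.9 Ma inside the Carboniferous (358.9–298.9); neither of those is wholly between the two dates.
The listed periods lying completely between them are Ediacaran, Cambrian, Ordovician, Silurian, Devonian — 5 in all.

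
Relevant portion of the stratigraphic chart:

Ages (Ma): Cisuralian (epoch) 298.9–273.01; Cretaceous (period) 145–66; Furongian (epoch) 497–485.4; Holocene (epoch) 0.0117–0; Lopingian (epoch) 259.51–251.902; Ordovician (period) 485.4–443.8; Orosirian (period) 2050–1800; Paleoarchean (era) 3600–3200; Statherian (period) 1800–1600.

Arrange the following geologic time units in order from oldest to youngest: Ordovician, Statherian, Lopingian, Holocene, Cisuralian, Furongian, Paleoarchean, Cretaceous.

Paleoarchean, Statherian, Furongian, Ordovician, Cisuralian, Lopingian, Cretaceous, Holocene

The oldest of these is Paleoarchean (starts 3600 Ma) and the youngest is Holocene (ends 0 Ma).
In between, by decreasing start age: Statherian (1800), Furongian (497), Ordovician (485.4), Cisuralian (298.9), Lopingian (259.51), Cretaceous (145).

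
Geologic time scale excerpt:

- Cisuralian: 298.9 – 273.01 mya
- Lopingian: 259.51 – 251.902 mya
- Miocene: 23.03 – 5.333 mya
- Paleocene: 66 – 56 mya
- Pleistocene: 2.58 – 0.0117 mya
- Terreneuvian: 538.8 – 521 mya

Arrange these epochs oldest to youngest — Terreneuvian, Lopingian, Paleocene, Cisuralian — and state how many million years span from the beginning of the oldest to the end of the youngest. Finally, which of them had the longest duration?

From the excerpt: Terreneuvian 538.8–521; Lopingian 259.51–251.902; Paleocene 66–56; Cisuralian 298.9–273.01 (Ma).
Larger Ma is earlier, so the oldest is Terreneuvian and the youngest is Paleocene; oldest to youngest: Terreneuvian, Cisuralian, Lopingian, Paleocene.
Oldest start 538.8 minus youngest end 56 gives 482.8 Myr overall.
Individual lengths (start − end): Lopingian 7.608; Paleocene 10; Terreneuvian 17.8; Cisuralian 25.89. The largest is Cisuralian at 25.89 Myr.

Terreneuvian → Cisuralian → Lopingian → Paleocene; total span 482.8 Myr; longest is Cisuralian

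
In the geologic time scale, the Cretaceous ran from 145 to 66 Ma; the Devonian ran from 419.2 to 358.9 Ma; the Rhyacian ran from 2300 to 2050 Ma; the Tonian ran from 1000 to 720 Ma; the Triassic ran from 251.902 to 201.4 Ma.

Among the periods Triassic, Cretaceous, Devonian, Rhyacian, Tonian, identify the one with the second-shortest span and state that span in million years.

Devonian, 60.3 million years

Start − end for each: Triassic 251.902 − 201.4 = 50.502; Cretaceous 145 − 66 = 79; Devonian 419.2 − 358.9 = 60.3; Rhyacian 2300 − 2050 = 250; Tonian 1000 − 720 = 280.
Ranking these from shortest: Triassic < Devonian < Cretaceous < Rhyacian < Tonian.
Position 2 in that ranking is Devonian, which lasted 60.3 Myr.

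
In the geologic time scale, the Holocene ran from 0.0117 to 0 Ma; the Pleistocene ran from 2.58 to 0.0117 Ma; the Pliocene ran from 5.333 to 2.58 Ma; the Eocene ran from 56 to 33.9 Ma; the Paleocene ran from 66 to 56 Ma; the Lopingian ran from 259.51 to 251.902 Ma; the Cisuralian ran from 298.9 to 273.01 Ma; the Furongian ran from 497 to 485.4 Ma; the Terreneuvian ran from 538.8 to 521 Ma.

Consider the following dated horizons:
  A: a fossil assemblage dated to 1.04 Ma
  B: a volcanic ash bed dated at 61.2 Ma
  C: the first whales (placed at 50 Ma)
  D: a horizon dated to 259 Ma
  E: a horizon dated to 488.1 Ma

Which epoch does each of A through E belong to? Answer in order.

Match each age against the start–end ranges in the excerpt: A = 1.04 Ma → Pleistocene (2.58–0.0117); B = 61.2 Ma → Paleocene (66–56); C = 50 Ma → Eocene (56–33.9); D = 259 Ma → Lopingian (259.51–251.902); E = 488.1 Ma → Furongian (497–485.4).

A — Pleistocene; B — Paleocene; C — Eocene; D — Lopingian; E — Furongian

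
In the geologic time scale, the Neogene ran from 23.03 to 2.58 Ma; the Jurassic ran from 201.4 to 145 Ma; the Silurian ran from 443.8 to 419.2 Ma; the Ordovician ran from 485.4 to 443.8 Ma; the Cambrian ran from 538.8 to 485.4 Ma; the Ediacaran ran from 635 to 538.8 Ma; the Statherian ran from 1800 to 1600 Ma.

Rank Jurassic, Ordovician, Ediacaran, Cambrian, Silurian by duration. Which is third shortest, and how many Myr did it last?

Start − end for each: Jurassic 201.4 − 145 = 56.4; Ordovician 485.4 − 443.8 = 41.6; Ediacaran 635 − 538.8 = 96.2; Cambrian 538.8 − 485.4 = 53.4; Silurian 443.8 − 419.2 = 24.6.
Ranking these from shortest: Silurian < Ordovician < Cambrian < Jurassic < Ediacaran.
Position 3 in that ranking is Cambrian, which lasted 53.4 Myr.

Cambrian, 53.4 million years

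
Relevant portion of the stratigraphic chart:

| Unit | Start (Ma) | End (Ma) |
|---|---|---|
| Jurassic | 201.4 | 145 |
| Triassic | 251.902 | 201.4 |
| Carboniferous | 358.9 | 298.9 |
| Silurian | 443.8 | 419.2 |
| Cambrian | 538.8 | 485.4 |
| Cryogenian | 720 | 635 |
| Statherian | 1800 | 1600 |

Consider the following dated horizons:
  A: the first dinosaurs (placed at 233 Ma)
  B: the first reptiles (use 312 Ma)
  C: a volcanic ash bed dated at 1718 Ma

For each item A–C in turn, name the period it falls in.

A — Triassic; B — Carboniferous; C — Statherian

A: 233 Ma lies in 251.902–201.4 Ma, so Triassic.
B: 312 Ma lies in 358.9–298.9 Ma, so Carboniferous.
C: 1718 Ma lies in 1800–1600 Ma, so Statherian.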